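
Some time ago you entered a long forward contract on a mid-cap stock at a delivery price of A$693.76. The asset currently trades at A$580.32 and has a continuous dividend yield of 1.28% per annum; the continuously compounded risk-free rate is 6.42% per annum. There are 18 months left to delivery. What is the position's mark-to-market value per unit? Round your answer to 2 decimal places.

Current fair forward for the remaining 18 months: F = S·e^((r − q)·T), (r − q) = 0.0642 − 0.0128 = 0.0514
F = 580.32 · e^(0.0514 × 18/12) = 580.32 × 1.080150 = 626.8326
Value of long forward = (F − K)·e^(−rT) = (626.8326 − 693.76) · e^(−0.0642·18/12)
= -66.9274 × 0.908192 = -60.78

-A$60.78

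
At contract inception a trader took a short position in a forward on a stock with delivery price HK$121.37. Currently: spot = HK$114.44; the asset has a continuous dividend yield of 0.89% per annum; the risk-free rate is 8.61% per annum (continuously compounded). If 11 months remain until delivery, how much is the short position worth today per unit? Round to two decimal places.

-HK$1.35

Current fair forward for the remaining 11 months: F = S·e^((r − q)·T), (r − q) = 0.0861 − 0.0089 = 0.0772
F = 114.44 · e^(0.0772 × 11/12) = 114.44 × 1.073331 = 122.8320
Value of long forward = (F − K)·e^(−rT) = (122.8320 − 121.37) · e^(−0.0861·11/12)
= 1.4620 × 0.924109 = 1.35
Short position value = −(long value) = -HK$1.35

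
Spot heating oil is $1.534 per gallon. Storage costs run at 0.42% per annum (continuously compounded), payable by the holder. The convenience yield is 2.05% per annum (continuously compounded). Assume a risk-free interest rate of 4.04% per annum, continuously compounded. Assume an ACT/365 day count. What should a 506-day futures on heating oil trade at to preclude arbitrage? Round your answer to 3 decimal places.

Net carry = r + u − y = 0.0404 + 0.0042 − 0.0205 = 0.0241
F = S·e^((r+u−y)T) = 1.534 · e^(0.0241 × 506/365) = 1.534 · e^0.033410
= 1.534 × 1.033974 = $1.586 per gallon

$1.586 per gallon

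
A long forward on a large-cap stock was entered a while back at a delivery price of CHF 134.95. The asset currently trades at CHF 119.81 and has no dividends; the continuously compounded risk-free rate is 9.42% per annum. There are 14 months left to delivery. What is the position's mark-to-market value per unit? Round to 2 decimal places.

Current fair forward for the remaining 14 months: F = S·e^(r·T), r = 0.0942
F = 119.81 · e^(0.0942 × 14/12) = 119.81 × 1.116166 = 133.7278
Value of long forward = (F − K)·e^(−rT) = (133.7278 − 134.95) · e^(−0.0942·14/12)
= -1.2222 × 0.895924 = -1.09

-CHF 1.09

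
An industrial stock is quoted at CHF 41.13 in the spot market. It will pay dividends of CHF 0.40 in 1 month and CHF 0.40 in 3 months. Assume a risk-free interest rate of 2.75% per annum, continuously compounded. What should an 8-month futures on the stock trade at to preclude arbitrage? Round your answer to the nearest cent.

PV(dividends) I = 0.40·e^(−0.0275·1/12) + 0.40·e^(−0.0275·3/12)
I = 0.3991 + 0.3973 = 0.7964
F = (S − I)·e^(rT) = (41.13 − 0.7964) · e^(0.0275·8/12)
= 40.3336 · e^0.018333 = 40.3336 × 1.018502 = CHF 41.08

CHF 41.08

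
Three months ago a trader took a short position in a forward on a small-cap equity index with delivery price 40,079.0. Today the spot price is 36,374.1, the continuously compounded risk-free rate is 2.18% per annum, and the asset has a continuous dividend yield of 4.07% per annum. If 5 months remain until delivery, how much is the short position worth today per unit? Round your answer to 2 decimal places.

Current fair forward for the remaining 5 months: F = S·e^((r − q)·T), (r − q) = 0.0218 − 0.0407 = -0.0189
F = 36374.1 · e^(-0.0189 × 5/12) = 36374.1 × 0.99215593 = 36088.7790
Value of long forward = (F − K)·e^(−rT) = (36088.7790 − 40079.0) · e^(−0.0218·5/12)
= -3990.2210 × 0.99095780 = -3954.14
Short position value = −(long value) = 3954.14

3954.14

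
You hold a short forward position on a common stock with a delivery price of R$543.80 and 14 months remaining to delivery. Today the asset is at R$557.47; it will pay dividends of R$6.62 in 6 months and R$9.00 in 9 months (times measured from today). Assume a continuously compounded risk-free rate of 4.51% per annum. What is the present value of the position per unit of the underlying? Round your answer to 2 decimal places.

-R$26.37

PV(remaining dividends) I = 6.62·e^(−0.0451·6/12) + 9.00·e^(−0.0451·9/12) = 15.1731
Current forward F = (S − I)·e^(rT) = (557.47 − 15.1731)·e^(0.0451·14/12) = 542.2969 × 1.054026 = 571.5950
Value (long) = (F − K)·e^(−rT) = (571.5950 − 543.80) × 0.948744 = 26.3703
Short position value = −(long value) = -R$26.37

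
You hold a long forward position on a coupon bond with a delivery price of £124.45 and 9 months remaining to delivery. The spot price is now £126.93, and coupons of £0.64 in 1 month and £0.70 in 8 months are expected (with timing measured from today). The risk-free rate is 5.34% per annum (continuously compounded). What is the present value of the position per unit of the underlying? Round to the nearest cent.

£6.05

PV(remaining coupons) I = 0.64·e^(−0.0534·1/12) + 0.70·e^(−0.0534·8/12) = 1.3127
Current forward F = (S − I)·e^(rT) = (126.93 − 1.3127)·e^(0.0534·9/12) = 125.6173 × 1.040863 = 130.7504
Value (long) = (F − K)·e^(−rT) = (130.7504 − 124.45) × 0.960741 = 6.0531
Value = £6.05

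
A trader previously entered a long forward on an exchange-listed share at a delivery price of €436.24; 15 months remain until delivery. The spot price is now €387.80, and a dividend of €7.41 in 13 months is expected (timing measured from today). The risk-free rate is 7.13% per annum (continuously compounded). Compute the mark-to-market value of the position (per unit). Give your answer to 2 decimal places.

-€18.10

PV(remaining dividends) I = 7.41·e^(−0.0713·13/12) = 6.8592
Current forward F = (S − I)·e^(rT) = (387.80 − 6.8592)·e^(0.0713·15/12) = 380.9408 × 1.093217 = 416.4510
Value (long) = (F − K)·e^(−rT) = (416.4510 − 436.24) × 0.914731 = -18.1016
Value = -€18.10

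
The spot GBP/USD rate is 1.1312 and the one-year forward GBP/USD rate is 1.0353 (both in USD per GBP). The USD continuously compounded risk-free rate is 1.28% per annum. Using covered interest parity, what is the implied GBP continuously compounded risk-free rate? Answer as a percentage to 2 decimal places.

F = S·e^((r_USD − r_GBP)T) ⇒ r_GBP = r_USD − ln(F/S)/T
ln(1.0353/1.1312) = -0.088588; /(12/12) = -0.088588
r_GBP = 0.0128 + 0.088588 = 0.101388
r_GBP = 10.14%

10.14%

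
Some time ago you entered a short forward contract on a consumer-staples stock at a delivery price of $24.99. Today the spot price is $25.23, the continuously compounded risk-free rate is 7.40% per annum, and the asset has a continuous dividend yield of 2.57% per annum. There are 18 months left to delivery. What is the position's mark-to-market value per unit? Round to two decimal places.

Current fair forward for the remaining 18 months: F = S·e^((r − q)·T), (r − q) = 0.0740 − 0.0257 = 0.0483
F = 25.23 · e^(0.0483 × 18/12) = 25.23 × 1.075139 = 27.1258
Value of long forward = (F − K)·e^(−rT) = (27.1258 − 24.99) · e^(−0.0740·18/12)
= 2.1358 × 0.894939 = 1.91
Short position value = −(long value) = -$1.91

-$1.91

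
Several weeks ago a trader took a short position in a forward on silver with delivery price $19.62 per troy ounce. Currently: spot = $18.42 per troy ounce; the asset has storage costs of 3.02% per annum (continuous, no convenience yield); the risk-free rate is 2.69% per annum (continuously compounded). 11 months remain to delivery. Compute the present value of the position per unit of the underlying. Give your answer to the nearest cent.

$0.21 per troy ounce

Current fair forward for the remaining 11 months: F = S·e^((r + u)·T), (r + u) = 0.0269 + 0.0302 = 0.0571
F = 18.42 · e^(0.0571 × 11/12) = 18.42 × 1.053736 = 19.4098
Value of long forward = (F − K)·e^(−rT) = (19.4098 − 19.62) · e^(−0.0269·11/12)
= -0.2102 × 0.975643 = -0.21
Short position value = −(long value) = $0.21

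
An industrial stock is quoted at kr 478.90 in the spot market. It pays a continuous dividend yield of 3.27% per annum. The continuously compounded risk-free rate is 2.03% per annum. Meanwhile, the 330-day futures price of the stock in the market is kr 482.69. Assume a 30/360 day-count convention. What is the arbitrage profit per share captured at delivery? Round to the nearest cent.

Fair futures: F* = S·e^(carry·T), with carry = (r − q) = 0.0203 − 0.0327 = -0.0124
F* = 478.90 · e^(-0.0124 × 330/360) = 478.90 · e^-0.011367 = 478.90 × 0.988697 = kr 473.4870
Market kr 482.69 > fair kr 473.4870: forward overpriced → cash-and-carry (buy spot, short the forward).
At maturity, profit = |F_mkt − F*| = |482.69 − 473.4870| = kr 9.20 per share

kr 9.20 per share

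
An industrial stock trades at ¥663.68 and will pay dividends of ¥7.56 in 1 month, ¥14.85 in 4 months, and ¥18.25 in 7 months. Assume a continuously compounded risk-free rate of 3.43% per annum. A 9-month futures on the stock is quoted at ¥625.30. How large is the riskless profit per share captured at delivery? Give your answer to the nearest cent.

PV(dividends) I = 7.56·e^(−0.0343·1/12) + 14.85·e^(−0.0343·4/12) + 18.25·e^(−0.0343·7/12) = 40.1081
Fair futures F* = (S − I)·e^(rT) = (663.68 − 40.1081)·e^0.025725 = 623.5719 × 1.026059 = 639.8216
Market ¥625.30 < fair 639.8216: forward underpriced → reverse cash-and-carry (short the stock, invest proceeds at r, pay the dividends, go long the forward).
Profit at T = |F_mkt − F*| = |625.30 − 639.8216| = ¥14.52 per share

¥14.52 per share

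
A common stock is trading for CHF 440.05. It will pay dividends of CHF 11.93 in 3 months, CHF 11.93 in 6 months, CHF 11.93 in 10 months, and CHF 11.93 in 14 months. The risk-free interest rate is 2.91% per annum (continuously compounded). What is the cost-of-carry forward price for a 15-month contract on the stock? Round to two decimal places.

CHF 407.84

PV(dividends) I = 11.93·e^(−0.0291·3/12) + 11.93·e^(−0.0291·6/12) + 11.93·e^(−0.0291·10/12) + 11.93·e^(−0.0291·14/12)
I = 11.8435 + 11.7577 + 11.6442 + 11.5318 = 46.7772
F = (S − I)·e^(rT) = (440.05 − 46.7772) · e^(0.0291·15/12)
= 393.2728 · e^0.036375 = 393.2728 × 1.037045 = CHF 407.84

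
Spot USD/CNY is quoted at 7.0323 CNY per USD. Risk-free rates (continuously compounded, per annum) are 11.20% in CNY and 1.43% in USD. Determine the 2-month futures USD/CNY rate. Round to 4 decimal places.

7.1477

F = S·e^((r_CNY − r_USD)T) = 7.0323 · e^((0.1120 − 0.0143) × 2/12)
= 7.0323 · e^0.016283 = 7.0323 × 1.016416
F = 7.1477 CNY per USD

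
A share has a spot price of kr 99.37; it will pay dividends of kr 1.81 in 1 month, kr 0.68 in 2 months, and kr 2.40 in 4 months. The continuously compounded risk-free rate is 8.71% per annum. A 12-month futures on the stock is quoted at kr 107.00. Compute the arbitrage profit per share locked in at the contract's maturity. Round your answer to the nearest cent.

kr 3.82 per share

PV(dividends) I = 1.81·e^(−0.0871·1/12) + 0.68·e^(−0.0871·2/12) + 2.40·e^(−0.0871·4/12) = 4.7984
Fair futures F* = (S − I)·e^(rT) = (99.37 − 4.7984)·e^0.087100 = 94.5716 × 1.091006 = 103.1782
Market kr 107.00 > fair 103.1782: forward overpriced → cash-and-carry (borrow at r, buy the stock and collect the dividends, short the forward).
Profit at T = |F_mkt − F*| = |107.00 − 103.1782| = kr 3.82 per share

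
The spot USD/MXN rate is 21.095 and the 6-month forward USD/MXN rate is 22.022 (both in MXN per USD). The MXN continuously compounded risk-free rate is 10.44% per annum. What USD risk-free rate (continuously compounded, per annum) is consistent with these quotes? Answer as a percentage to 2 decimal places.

1.84%

F = S·e^((r_MXN − r_USD)T) ⇒ r_USD = r_MXN − ln(F/S)/T
ln(22.022/21.095) = 0.043006; /(6/12) = 0.086012
r_USD = 0.1044 − 0.086012 = 0.018388
r_USD = 1.84%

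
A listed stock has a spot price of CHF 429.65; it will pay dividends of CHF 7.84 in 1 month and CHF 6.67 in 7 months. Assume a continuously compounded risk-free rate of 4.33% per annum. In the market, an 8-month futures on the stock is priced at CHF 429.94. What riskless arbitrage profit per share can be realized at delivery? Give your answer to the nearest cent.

PV(dividends) I = 7.84·e^(−0.0433·1/12) + 6.67·e^(−0.0433·7/12) = 14.3154
Fair futures F* = (S − I)·e^(rT) = (429.65 − 14.3154)·e^0.028867 = 415.3346 × 1.029288 = 427.4989
Market CHF 429.94 > fair 427.4989: forward overpriced → cash-and-carry (borrow at r, buy the stock and collect the dividends, short the forward).
Profit at T = |F_mkt − F*| = |429.94 − 427.4989| = CHF 2.44 per share

CHF 2.44 per share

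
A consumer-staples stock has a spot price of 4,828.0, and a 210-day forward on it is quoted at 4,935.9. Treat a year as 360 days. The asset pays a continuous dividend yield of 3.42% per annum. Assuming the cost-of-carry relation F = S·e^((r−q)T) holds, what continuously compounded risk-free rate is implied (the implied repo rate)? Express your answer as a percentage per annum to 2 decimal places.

7.21%

From F = S·e^((r−q)T): (r − q) = ln(F/S)/T
ln(4935.9/4828.0) = ln(1.022349) = 0.022103
(r − q) = 0.022103 / (210/360) = 0.037891
r = ln(F/S)/T + q = 0.037891 + 0.0342 = 0.072091
r = 7.21%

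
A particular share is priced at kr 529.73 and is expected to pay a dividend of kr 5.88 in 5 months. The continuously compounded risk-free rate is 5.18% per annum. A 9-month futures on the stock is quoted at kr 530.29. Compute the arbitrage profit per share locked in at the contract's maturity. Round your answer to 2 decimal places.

PV(dividends) I = 5.88·e^(−0.0518·5/12) = 5.7544
Fair futures F* = (S − I)·e^(rT) = (529.73 − 5.7544)·e^0.038850 = 523.9756 × 1.039615 = 544.7329
Market kr 530.29 < fair 544.7329: forward underpriced → reverse cash-and-carry (short the stock, invest proceeds at r, pay the dividends, go long the forward).
Profit at T = |F_mkt − F*| = |530.29 − 544.7329| = kr 14.44 per share

kr 14.44 per share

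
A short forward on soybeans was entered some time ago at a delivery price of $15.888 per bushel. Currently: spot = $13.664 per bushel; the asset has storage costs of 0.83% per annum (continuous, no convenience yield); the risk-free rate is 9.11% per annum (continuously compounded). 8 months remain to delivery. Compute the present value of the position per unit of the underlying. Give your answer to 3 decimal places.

Current fair forward for the remaining 8 months: F = S·e^((r + u)·T), (r + u) = 0.0911 + 0.0083 = 0.0994
F = 13.664 · e^(0.0994 × 8/12) = 13.664 × 1.068512 = 14.6001
Value of long forward = (F − K)·e^(−rT) = (14.6001 − 15.888) · e^(−0.0911·8/12)
= -1.2879 × 0.941074 = -1.212
Short position value = −(long value) = $1.212

$1.212 per bushel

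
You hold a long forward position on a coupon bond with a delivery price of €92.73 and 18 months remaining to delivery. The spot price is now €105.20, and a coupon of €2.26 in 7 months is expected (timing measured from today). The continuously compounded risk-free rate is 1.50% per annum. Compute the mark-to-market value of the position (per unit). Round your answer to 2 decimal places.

€12.29

PV(remaining coupons) I = 2.26·e^(−0.0150·7/12) = 2.2403
Current forward F = (S − I)·e^(rT) = (105.20 − 2.2403)·e^(0.0150·18/12) = 102.9597 × 1.022755 = 105.3025
Value (long) = (F − K)·e^(−rT) = (105.3025 − 92.73) × 0.977751 = 12.2928
Value = €12.29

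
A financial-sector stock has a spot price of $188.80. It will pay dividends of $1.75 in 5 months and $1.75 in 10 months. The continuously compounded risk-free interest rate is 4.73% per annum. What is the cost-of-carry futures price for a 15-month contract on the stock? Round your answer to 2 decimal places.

PV(dividends) I = 1.75·e^(−0.0473·5/12) + 1.75·e^(−0.0473·10/12)
I = 1.7158 + 1.6824 = 3.3982
F = (S − I)·e^(rT) = (188.80 − 3.3982) · e^(0.0473·15/12)
= 185.4018 · e^0.059125 = 185.4018 × 1.060908 = $196.69

$196.69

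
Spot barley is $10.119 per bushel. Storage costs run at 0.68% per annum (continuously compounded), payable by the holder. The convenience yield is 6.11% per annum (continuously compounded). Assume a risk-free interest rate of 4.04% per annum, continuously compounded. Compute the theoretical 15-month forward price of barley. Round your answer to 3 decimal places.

$9.945 per bushel

Net carry = r + u − y = 0.0404 + 0.0068 − 0.0611 = -0.0139
F = S·e^((r+u−y)T) = 10.119 · e^(-0.0139 × 15/12) = 10.119 · e^-0.017375
= 10.119 × 0.982775 = $9.945 per bushel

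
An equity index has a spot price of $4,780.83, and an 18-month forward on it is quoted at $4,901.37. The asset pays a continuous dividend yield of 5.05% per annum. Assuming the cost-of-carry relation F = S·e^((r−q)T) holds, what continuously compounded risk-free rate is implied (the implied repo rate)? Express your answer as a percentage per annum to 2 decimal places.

6.71%

From F = S·e^((r−q)T): (r − q) = ln(F/S)/T
ln(4901.37/4780.83) = ln(1.025213) = 0.024900
(r − q) = 0.024900 / (18/12) = 0.016600
r = ln(F/S)/T + q = 0.016600 + 0.0505 = 0.067100
r = 6.71%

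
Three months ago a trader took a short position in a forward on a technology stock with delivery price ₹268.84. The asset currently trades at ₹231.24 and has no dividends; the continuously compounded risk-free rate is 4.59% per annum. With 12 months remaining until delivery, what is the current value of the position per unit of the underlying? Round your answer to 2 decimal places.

₹25.54

Current fair forward for the remaining 12 months: F = S·e^(r·T), r = 0.0459
F = 231.24 · e^(0.0459 × 12/12) = 231.24 × 1.046970 = 242.1013
Value of long forward = (F − K)·e^(−rT) = (242.1013 − 268.84) · e^(−0.0459·12/12)
= -26.7387 × 0.955137 = -25.54
Short position value = −(long value) = ₹25.54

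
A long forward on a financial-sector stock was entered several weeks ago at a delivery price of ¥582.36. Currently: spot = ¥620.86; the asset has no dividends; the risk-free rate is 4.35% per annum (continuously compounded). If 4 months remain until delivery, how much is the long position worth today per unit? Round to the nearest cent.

Current fair forward for the remaining 4 months: F = S·e^(r·T), r = 0.0435
F = 620.86 · e^(0.0435 × 4/12) = 620.86 × 1.014606 = 629.9283
Value of long forward = (F − K)·e^(−rT) = (629.9283 − 582.36) · e^(−0.0435·4/12)
= 47.5683 × 0.985605 = 46.88

¥46.88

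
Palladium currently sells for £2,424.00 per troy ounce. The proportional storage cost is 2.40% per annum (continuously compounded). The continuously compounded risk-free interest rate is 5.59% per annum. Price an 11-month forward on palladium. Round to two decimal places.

£2,608.20 per troy ounce

Net carry = r + u − y = 0.0559 + 0.0240 − 0.0000 = 0.0799
F = S·e^((r+u−y)T) = 2424.00 · e^(0.0799 × 11/12) = 2424.00 · e^0.07324167
= 2424.00 × 1.07599054 = £2,608.20 per troy ounce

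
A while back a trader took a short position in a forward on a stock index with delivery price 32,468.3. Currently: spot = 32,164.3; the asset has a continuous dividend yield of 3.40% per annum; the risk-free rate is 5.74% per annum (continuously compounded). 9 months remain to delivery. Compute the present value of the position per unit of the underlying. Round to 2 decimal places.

-254.28

Current fair forward for the remaining 9 months: F = S·e^((r − q)·T), (r − q) = 0.0574 − 0.0340 = 0.0234
F = 32164.3 · e^(0.0234 × 9/12) = 32164.3 × 1.01770491 = 32733.7660
Value of long forward = (F − K)·e^(−rT) = (32733.7660 − 32468.3) · e^(−0.0574·9/12)
= 265.4660 × 0.95786350 = 254.28
Short position value = −(long value) = -254.28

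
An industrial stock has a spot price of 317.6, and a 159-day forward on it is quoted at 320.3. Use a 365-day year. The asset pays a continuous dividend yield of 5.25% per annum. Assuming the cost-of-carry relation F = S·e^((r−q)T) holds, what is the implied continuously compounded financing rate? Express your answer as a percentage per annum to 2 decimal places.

From F = S·e^((r−q)T): (r − q) = ln(F/S)/T
ln(320.3/317.6) = ln(1.008501) = 0.008465
(r − q) = 0.008465 / (159/365) = 0.019432
r = ln(F/S)/T + q = 0.019432 + 0.0525 = 0.071932
r = 7.19%

7.19%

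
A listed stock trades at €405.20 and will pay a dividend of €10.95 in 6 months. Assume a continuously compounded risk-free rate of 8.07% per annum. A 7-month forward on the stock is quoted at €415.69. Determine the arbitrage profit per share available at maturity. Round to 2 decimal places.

€1.98 per share

PV(dividends) I = 10.95·e^(−0.0807·6/12) = 10.5170
Fair forward F* = (S − I)·e^(rT) = (405.20 − 10.5170)·e^0.047075 = 394.6830 × 1.048201 = 413.7071
Market €415.69 > fair 413.7071: forward overpriced → cash-and-carry (borrow at r, buy the stock and collect the dividends, short the forward).
Profit at T = |F_mkt − F*| = |415.69 − 413.7071| = €1.98 per share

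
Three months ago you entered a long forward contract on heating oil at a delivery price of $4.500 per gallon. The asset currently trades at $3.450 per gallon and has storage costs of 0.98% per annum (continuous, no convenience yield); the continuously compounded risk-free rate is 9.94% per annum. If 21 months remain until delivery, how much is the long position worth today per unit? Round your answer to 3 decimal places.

-$0.272 per gallon

Current fair forward for the remaining 21 months: F = S·e^((r + u)·T), (r + u) = 0.0994 + 0.0098 = 0.1092
F = 3.450 · e^(0.1092 × 21/12) = 3.450 × 1.210581 = 4.1765
Value of long forward = (F − K)·e^(−rT) = (4.1765 − 4.500) · e^(−0.0994·21/12)
= -0.3235 × 0.840339 = -0.272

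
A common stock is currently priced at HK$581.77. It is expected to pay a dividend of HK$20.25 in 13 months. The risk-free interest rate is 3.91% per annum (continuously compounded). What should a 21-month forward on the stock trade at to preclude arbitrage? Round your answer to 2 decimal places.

HK$602.19

PV(dividends) I = 20.25·e^(−0.0391·13/12)
I = 19.4102
F = (S − I)·e^(rT) = (581.77 − 19.4102) · e^(0.0391·21/12)
= 562.3598 · e^0.068425 = 562.3598 × 1.070820 = HK$602.19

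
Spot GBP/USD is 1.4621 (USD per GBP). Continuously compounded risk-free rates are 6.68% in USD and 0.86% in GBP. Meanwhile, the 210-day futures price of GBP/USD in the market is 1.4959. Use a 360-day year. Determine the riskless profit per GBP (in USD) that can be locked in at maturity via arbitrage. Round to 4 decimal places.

Fair futures: F* = S·e^(carry·T), with carry = (r_USD − r_GBP) = 0.0668 − 0.0086 = 0.0582
F* = 1.4621 · e^(0.0582 × 210/360) = 1.4621 · e^0.033950 = 1.4621 × 1.034533 = 1.5126
Market 1.4959 < fair 1.5126: forward underpriced → reverse cash-and-carry (short spot, go long the forward).
At maturity, profit = |F_mkt − F*| = |1.4959 − 1.5126| = 0.0167 per GBP (in USD)

0.0167 per GBP (in USD)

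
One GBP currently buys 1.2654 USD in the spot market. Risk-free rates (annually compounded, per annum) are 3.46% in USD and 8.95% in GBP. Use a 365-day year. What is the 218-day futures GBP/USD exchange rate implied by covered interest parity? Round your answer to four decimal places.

By covered interest parity, F = S · (1+r_USD)^T / (1+r_GBP)^T
= 1.2654 × 1.020524 / 1.052530 = 1.2654 × 0.969591
F = 1.2269 USD per GBP

1.2269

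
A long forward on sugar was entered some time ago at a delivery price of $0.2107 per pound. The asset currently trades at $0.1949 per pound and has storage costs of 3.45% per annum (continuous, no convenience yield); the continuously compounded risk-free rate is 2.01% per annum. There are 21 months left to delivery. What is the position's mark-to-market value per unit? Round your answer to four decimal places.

$0.0036 per pound

Current fair forward for the remaining 21 months: F = S·e^((r + u)·T), (r + u) = 0.0201 + 0.0345 = 0.0546
F = 0.1949 · e^(0.0546 × 21/12) = 0.1949 × 1.100264 = 0.2144
Value of long forward = (F − K)·e^(−rT) = (0.2144 − 0.2107) · e^(−0.0201·21/12)
= 0.0037 × 0.965436 = 0.0036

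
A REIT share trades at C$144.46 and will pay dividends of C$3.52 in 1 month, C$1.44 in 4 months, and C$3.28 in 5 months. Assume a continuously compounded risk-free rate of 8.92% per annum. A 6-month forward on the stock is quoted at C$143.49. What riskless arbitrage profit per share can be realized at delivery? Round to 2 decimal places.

PV(dividends) I = 3.52·e^(−0.0892·1/12) + 1.44·e^(−0.0892·4/12) + 3.28·e^(−0.0892·5/12) = 8.0521
Fair forward F* = (S − I)·e^(rT) = (144.46 − 8.0521)·e^0.044600 = 136.4079 × 1.045610 = 142.6295
Market C$143.49 > fair 142.6295: forward overpriced → cash-and-carry (borrow at r, buy the stock and collect the dividends, short the forward).
Profit at T = |F_mkt − F*| = |143.49 − 142.6295| = C$0.86 per share

C$0.86 per share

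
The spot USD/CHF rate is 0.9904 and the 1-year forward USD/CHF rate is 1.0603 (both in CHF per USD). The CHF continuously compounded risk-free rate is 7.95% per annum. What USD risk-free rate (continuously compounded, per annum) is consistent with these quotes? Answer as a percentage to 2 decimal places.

F = S·e^((r_CHF − r_USD)T) ⇒ r_USD = r_CHF − ln(F/S)/T
ln(1.0603/0.9904) = 0.068198; /(1) = 0.068198
r_USD = 0.0795 − 0.068198 = 0.011302
r_USD = 1.13%

1.13%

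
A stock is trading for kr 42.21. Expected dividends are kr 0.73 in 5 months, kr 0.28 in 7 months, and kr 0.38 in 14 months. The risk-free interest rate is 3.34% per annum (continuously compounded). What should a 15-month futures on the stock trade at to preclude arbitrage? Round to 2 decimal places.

kr 42.59

PV(dividends) I = 0.73·e^(−0.0334·5/12) + 0.28·e^(−0.0334·7/12) + 0.38·e^(−0.0334·14/12)
I = 0.7199 + 0.2746 + 0.3655 = 1.3600
F = (S − I)·e^(rT) = (42.21 − 1.3600) · e^(0.0334·15/12)
= 40.8500 · e^0.041750 = 40.8500 × 1.042634 = kr 42.59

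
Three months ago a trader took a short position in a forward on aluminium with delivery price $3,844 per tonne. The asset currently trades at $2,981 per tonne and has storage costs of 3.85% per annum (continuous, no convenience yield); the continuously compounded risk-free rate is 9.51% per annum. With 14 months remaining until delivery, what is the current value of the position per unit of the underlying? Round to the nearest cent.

Current fair forward for the remaining 14 months: F = S·e^((r + u)·T), (r + u) = 0.0951 + 0.0385 = 0.1336
F = 2981 · e^(0.1336 × 14/12) = 2981 × 1.16867037 = 3483.8064
Value of long forward = (F − K)·e^(−rT) = (3483.8064 − 3844) · e^(−0.0951·14/12)
= -360.1936 × 0.89498350 = -322.37
Short position value = −(long value) = $322.37

$322.37 per tonne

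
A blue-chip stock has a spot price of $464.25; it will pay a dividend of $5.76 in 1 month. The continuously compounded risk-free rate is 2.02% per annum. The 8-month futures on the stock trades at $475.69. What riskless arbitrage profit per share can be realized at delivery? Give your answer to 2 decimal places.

$10.97 per share

PV(dividends) I = 5.76·e^(−0.0202·1/12) = 5.7503
Fair futures F* = (S − I)·e^(rT) = (464.25 − 5.7503)·e^0.013467 = 458.4997 × 1.013558 = 464.7160
Market $475.69 > fair 464.7160: forward overpriced → cash-and-carry (borrow at r, buy the stock and collect the dividends, short the forward).
Profit at T = |F_mkt − F*| = |475.69 − 464.7160| = $10.97 per share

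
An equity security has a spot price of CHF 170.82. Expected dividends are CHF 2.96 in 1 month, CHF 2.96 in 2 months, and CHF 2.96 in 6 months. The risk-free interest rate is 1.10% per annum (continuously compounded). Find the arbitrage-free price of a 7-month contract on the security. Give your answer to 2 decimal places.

PV(dividends) I = 2.96·e^(−0.0110·1/12) + 2.96·e^(−0.0110·2/12) + 2.96·e^(−0.0110·6/12)
I = 2.9573 + 2.9546 + 2.9438 = 8.8557
F = (S − I)·e^(rT) = (170.82 − 8.8557) · e^(0.0110·7/12)
= 161.9643 · e^0.006417 = 161.9643 × 1.006438 = CHF 163.01

CHF 163.01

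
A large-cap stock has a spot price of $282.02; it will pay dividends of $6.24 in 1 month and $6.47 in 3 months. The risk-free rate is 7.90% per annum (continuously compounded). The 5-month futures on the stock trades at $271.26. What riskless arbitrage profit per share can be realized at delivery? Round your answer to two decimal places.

PV(dividends) I = 6.24·e^(−0.0790·1/12) + 6.47·e^(−0.0790·3/12) = 12.5425
Fair futures F* = (S − I)·e^(rT) = (282.02 − 12.5425)·e^0.032917 = 269.4775 × 1.033465 = 278.4956
Market $271.26 < fair 278.4956: forward underpriced → reverse cash-and-carry (short the stock, invest proceeds at r, pay the dividends, go long the forward).
Profit at T = |F_mkt − F*| = |271.26 − 278.4956| = $7.24 per share

$7.24 per share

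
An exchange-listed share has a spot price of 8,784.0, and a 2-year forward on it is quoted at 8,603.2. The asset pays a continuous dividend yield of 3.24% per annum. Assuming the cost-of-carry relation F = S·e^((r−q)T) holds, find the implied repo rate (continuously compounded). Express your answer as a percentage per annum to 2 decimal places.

2.20%

From F = S·e^((r−q)T): (r − q) = ln(F/S)/T
ln(8603.2/8784.0) = ln(0.979417) = -0.020798
(r − q) = -0.020798 / (2) = -0.010399
r = ln(F/S)/T + q = -0.010399 + 0.0324 = 0.022001
r = 2.20%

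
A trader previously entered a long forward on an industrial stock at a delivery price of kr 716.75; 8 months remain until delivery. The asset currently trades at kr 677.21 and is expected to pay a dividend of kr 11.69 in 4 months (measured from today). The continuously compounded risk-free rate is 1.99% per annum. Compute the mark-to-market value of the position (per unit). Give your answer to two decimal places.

PV(remaining dividends) I = 11.69·e^(−0.0199·4/12) = 11.6127
Current forward F = (S − I)·e^(rT) = (677.21 − 11.6127)·e^(0.0199·8/12) = 665.5973 × 1.013355 = 674.4864
Value (long) = (F − K)·e^(−rT) = (674.4864 − 716.75) × 0.986821 = -41.7066
Value = -kr 41.71

-kr 41.71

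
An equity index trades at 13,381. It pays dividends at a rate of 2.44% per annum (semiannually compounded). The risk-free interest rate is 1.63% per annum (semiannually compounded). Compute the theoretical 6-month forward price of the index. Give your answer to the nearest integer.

F = S · (1+r/2)^(2T) / (1+q/2)^(2T)
= 13381 × 1.008150 / 1.012200 = 13381 × 0.995999
F = 13,327

13,327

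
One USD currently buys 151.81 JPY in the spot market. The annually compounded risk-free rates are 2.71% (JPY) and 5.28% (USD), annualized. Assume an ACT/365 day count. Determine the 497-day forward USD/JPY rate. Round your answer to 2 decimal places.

146.79

By covered interest parity, F = S · (1+r_JPY)^T / (1+r_USD)^T
= 151.81 × 1.037080 / 1.072574 = 151.81 × 0.966908
F = 146.79 JPY per USD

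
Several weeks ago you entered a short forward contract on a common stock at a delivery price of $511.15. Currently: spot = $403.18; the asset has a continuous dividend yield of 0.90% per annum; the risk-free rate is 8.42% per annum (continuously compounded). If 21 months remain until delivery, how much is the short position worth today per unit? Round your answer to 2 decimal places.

$44.24

Current fair forward for the remaining 21 months: F = S·e^((r − q)·T), (r − q) = 0.0842 − 0.0090 = 0.0752
F = 403.18 · e^(0.0752 × 21/12) = 403.18 × 1.140652 = 459.8881
Value of long forward = (F − K)·e^(−rT) = (459.8881 − 511.15) · e^(−0.0842·21/12)
= -51.2619 × 0.862992 = -44.24
Short position value = −(long value) = $44.24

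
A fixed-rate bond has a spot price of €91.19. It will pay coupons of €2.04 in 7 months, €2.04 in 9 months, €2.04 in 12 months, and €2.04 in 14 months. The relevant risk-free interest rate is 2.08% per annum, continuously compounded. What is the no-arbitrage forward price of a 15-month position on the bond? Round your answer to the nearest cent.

PV(coupons) I = 2.04·e^(−0.0208·7/12) + 2.04·e^(−0.0208·9/12) + 2.04·e^(−0.0208·12/12) + 2.04·e^(−0.0208·14/12)
I = 2.0154 + 2.0084 + 1.9980 + 1.9911 = 8.0129
F = (S − I)·e^(rT) = (91.19 − 8.0129) · e^(0.0208·15/12)
= 83.1771 · e^0.026000 = 83.1771 × 1.026341 = €85.37

€85.37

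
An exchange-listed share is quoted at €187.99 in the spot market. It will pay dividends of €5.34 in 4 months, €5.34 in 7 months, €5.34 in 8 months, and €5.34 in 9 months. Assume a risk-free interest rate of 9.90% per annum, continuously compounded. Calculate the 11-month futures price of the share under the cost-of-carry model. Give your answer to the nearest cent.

PV(dividends) I = 5.34·e^(−0.0990·4/12) + 5.34·e^(−0.0990·7/12) + 5.34·e^(−0.0990·8/12) + 5.34·e^(−0.0990·9/12)
I = 5.1667 + 5.0404 + 4.9989 + 4.9579 = 20.1639
F = (S − I)·e^(rT) = (187.99 − 20.1639) · e^(0.0990·11/12)
= 167.8261 · e^0.090750 = 167.8261 × 1.094995 = €183.77

€183.77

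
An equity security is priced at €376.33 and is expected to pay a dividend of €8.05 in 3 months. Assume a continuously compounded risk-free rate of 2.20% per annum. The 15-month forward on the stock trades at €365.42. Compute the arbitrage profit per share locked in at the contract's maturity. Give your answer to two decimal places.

€13.17 per share

PV(dividends) I = 8.05·e^(−0.0220·3/12) = 8.0058
Fair forward F* = (S − I)·e^(rT) = (376.33 − 8.0058)·e^0.027500 = 368.3242 × 1.027882 = 378.5938
Market €365.42 < fair 378.5938: forward underpriced → reverse cash-and-carry (short the stock, invest proceeds at r, pay the dividends, go long the forward).
Profit at T = |F_mkt − F*| = |365.42 − 378.5938| = €13.17 per share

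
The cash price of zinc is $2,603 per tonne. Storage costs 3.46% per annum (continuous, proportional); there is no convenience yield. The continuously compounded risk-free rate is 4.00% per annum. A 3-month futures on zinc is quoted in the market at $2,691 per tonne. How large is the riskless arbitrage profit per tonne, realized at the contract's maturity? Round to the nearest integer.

$39 per tonne

Fair futures: F* = S·e^(carry·T), with carry = (r + u) = 0.0400 + 0.0346 = 0.0746
F* = 2603 · e^(0.0746 × 3/12) = 2603 · e^0.018650 = 2603 × 1.018825 = $2652.0015
Market $2691 > fair $2652.0015: forward overpriced → cash-and-carry (buy spot, short the forward).
At maturity, profit = |F_mkt − F*| = |2691 − 2652.0015| = $39 per tonne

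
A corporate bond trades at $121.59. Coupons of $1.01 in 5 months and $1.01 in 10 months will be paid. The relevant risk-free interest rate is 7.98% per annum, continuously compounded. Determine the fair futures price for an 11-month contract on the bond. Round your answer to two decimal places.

PV(coupons) I = 1.01·e^(−0.0798·5/12) + 1.01·e^(−0.0798·10/12)
I = 0.9770 + 0.9450 = 1.9220
F = (S − I)·e^(rT) = (121.59 − 1.9220) · e^(0.0798·11/12)
= 119.6680 · e^0.073150 = 119.6680 × 1.075892 = $128.75

$128.75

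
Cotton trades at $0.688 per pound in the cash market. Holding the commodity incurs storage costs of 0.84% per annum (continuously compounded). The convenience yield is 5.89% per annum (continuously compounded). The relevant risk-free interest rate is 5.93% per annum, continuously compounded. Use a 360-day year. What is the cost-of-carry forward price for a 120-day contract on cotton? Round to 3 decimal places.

$0.690 per pound

Net carry = r + u − y = 0.0593 + 0.0084 − 0.0589 = 0.0088
F = S·e^((r+u−y)T) = 0.688 · e^(0.0088 × 120/360) = 0.688 · e^0.002933
= 0.688 × 1.002937 = $0.690 per pound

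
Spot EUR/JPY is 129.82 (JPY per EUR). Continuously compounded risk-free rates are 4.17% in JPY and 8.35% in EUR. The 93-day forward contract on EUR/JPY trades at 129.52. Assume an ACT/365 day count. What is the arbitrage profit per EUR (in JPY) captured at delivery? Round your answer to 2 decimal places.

1.08 per EUR (in JPY)

Fair forward: F* = S·e^(carry·T), with carry = (r_JPY − r_EUR) = 0.0417 − 0.0835 = -0.0418
F* = 129.82 · e^(-0.0418 × 93/365) = 129.82 · e^-0.010650 = 129.82 × 0.989407 = 128.4448
Market 129.52 > fair 128.4448: forward overpriced → cash-and-carry (buy spot, short the forward).
At maturity, profit = |F_mkt − F*| = |129.52 − 128.4448| = 1.08 per EUR (in JPY)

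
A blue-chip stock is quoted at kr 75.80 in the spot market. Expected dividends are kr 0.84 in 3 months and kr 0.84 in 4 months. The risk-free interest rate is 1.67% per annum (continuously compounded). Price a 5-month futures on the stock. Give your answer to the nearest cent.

PV(dividends) I = 0.84·e^(−0.0167·3/12) + 0.84·e^(−0.0167·4/12)
I = 0.8365 + 0.8353 = 1.6718
F = (S − I)·e^(rT) = (75.80 − 1.6718) · e^(0.0167·5/12)
= 74.1282 · e^0.006958 = 74.1282 × 1.006982 = kr 74.65

kr 74.65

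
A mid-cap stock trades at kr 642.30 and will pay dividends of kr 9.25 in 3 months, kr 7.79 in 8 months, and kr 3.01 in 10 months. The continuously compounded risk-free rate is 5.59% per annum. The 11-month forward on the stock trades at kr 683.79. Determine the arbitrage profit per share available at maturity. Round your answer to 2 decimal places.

kr 28.24 per share

PV(dividends) I = 9.25·e^(−0.0559·3/12) + 7.79·e^(−0.0559·8/12) + 3.01·e^(−0.0559·10/12) = 19.4997
Fair forward F* = (S − I)·e^(rT) = (642.30 − 19.4997)·e^0.051242 = 622.8003 × 1.052578 = 655.5459
Market kr 683.79 > fair 655.5459: forward overpriced → cash-and-carry (borrow at r, buy the stock and collect the dividends, short the forward).
Profit at T = |F_mkt − F*| = |683.79 − 655.5459| = kr 28.24 per share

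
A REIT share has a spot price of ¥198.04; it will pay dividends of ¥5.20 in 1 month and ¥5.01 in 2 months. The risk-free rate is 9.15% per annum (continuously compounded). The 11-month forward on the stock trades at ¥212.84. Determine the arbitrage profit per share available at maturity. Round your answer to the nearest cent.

PV(dividends) I = 5.20·e^(−0.0915·1/12) + 5.01·e^(−0.0915·2/12) = 10.0947
Fair forward F* = (S − I)·e^(rT) = (198.04 − 10.0947)·e^0.083875 = 187.9453 × 1.087493 = 204.3892
Market ¥212.84 > fair 204.3892: forward overpriced → cash-and-carry (borrow at r, buy the stock and collect the dividends, short the forward).
Profit at T = |F_mkt − F*| = |212.84 − 204.3892| = ¥8.45 per share

¥8.45 per share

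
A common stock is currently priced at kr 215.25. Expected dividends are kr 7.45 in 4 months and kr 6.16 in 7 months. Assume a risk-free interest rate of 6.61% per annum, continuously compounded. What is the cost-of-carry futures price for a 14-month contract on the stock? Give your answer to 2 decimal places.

kr 218.23

PV(dividends) I = 7.45·e^(−0.0661·4/12) + 6.16·e^(−0.0661·7/12)
I = 7.2876 + 5.9270 = 13.2146
F = (S − I)·e^(rT) = (215.25 − 13.2146) · e^(0.0661·14/12)
= 202.0354 · e^0.077117 = 202.0354 × 1.080168 = kr 218.23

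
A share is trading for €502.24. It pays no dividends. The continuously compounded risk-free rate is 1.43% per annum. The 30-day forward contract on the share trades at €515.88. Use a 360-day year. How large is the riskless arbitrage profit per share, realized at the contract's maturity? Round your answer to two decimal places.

€13.04 per share

Fair forward: F* = S·e^(carry·T), with carry = r = 0.0143
F* = 502.24 · e^(0.0143 × 30/360) = 502.24 · e^0.001192 = 502.24 × 1.001193 = €502.8392
Market €515.88 > fair €502.8392: forward overpriced → cash-and-carry (buy spot, short the forward).
At maturity, profit = |F_mkt − F*| = |515.88 − 502.8392| = €13.04 per share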